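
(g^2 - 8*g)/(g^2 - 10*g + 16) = g/(g - 2)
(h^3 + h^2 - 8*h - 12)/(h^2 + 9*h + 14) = (h^2 - h - 6)/(h + 7)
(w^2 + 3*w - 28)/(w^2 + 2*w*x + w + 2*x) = (w^2 + 3*w - 28)/(w^2 + 2*w*x + w + 2*x)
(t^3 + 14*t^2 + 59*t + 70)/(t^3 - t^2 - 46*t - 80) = (t + 7)/(t - 8)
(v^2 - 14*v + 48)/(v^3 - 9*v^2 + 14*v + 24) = (v - 8)/(v^2 - 3*v - 4)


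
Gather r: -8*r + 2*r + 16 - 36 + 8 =-6*r - 12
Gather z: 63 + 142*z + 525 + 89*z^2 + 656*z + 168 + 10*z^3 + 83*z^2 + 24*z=10*z^3 + 172*z^2 + 822*z + 756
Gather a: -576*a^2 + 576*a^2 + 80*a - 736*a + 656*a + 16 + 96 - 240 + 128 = 0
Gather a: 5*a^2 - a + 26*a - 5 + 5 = 5*a^2 + 25*a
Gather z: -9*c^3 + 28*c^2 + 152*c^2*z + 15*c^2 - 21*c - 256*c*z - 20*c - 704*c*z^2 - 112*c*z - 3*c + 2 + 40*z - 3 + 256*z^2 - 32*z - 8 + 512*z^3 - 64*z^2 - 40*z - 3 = -9*c^3 + 43*c^2 - 44*c + 512*z^3 + z^2*(192 - 704*c) + z*(152*c^2 - 368*c - 32) - 12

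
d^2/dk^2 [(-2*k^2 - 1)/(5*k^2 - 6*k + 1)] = 6*(-20*k^3 - 15*k^2 + 30*k - 11)/(125*k^6 - 450*k^5 + 615*k^4 - 396*k^3 + 123*k^2 - 18*k + 1)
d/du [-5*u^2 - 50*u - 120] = -10*u - 50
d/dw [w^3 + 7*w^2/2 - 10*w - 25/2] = 3*w^2 + 7*w - 10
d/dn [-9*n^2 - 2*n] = -18*n - 2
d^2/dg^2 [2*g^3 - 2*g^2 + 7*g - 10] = 12*g - 4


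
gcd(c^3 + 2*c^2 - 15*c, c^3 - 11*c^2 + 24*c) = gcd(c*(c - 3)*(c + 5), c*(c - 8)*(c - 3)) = c^2 - 3*c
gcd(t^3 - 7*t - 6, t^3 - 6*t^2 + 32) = t + 2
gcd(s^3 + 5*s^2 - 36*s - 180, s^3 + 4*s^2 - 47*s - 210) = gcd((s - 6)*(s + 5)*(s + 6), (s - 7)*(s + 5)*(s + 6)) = s^2 + 11*s + 30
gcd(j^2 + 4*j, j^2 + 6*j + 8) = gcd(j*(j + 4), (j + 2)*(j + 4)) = j + 4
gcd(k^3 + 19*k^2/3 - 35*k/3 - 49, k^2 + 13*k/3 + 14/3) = k + 7/3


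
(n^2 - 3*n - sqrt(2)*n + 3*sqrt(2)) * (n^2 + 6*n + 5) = n^4 - sqrt(2)*n^3 + 3*n^3 - 13*n^2 - 3*sqrt(2)*n^2 - 15*n + 13*sqrt(2)*n + 15*sqrt(2)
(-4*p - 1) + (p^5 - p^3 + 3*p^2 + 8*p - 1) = p^5 - p^3 + 3*p^2 + 4*p - 2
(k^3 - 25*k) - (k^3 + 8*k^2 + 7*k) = -8*k^2 - 32*k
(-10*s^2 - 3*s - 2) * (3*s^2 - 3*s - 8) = -30*s^4 + 21*s^3 + 83*s^2 + 30*s + 16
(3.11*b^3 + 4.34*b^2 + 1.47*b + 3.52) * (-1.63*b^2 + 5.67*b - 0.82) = -5.0693*b^5 + 10.5595*b^4 + 19.6615*b^3 - 0.9615*b^2 + 18.753*b - 2.8864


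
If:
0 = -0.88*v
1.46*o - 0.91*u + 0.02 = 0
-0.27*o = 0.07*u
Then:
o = -0.00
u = 0.02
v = 0.00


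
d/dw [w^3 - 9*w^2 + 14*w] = 3*w^2 - 18*w + 14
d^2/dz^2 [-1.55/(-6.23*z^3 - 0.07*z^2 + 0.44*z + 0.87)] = (-(57.939*z + 0.217)*(6.23*z^3 + 0.07*z^2 - 0.44*z - 0.87) + 1.55*(18.69*z^2 + 0.14*z - 0.44)*(37.38*z^2 + 0.28*z - 0.88))/(6.23*z^3 + 0.07*z^2 - 0.44*z - 0.87)^3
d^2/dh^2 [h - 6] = 0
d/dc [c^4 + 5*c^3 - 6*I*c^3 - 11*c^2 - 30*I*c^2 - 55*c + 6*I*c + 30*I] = 4*c^3 + c^2*(15 - 18*I) + c*(-22 - 60*I) - 55 + 6*I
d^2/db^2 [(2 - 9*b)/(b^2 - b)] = 2*(-9*b^3 + 6*b^2 - 6*b + 2)/(b^3*(b^3 - 3*b^2 + 3*b - 1))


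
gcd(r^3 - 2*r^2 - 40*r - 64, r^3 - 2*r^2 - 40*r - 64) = r^3 - 2*r^2 - 40*r - 64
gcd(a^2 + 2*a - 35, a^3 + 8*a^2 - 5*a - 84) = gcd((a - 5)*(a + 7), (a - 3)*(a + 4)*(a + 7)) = a + 7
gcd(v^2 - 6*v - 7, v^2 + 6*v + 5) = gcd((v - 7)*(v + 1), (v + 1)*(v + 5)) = v + 1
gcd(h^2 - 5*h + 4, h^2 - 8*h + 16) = h - 4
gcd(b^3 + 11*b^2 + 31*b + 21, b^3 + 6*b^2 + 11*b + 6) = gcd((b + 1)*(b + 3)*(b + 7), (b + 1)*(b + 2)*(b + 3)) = b^2 + 4*b + 3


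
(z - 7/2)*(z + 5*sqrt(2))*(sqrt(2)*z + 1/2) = sqrt(2)*z^3 - 7*sqrt(2)*z^2/2 + 21*z^2/2 - 147*z/4 + 5*sqrt(2)*z/2 - 35*sqrt(2)/4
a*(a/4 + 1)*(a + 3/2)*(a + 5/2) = a^4/4 + 2*a^3 + 79*a^2/16 + 15*a/4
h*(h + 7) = h^2 + 7*h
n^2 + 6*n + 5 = (n + 1)*(n + 5)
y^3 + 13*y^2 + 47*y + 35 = (y + 1)*(y + 5)*(y + 7)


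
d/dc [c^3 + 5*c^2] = c*(3*c + 10)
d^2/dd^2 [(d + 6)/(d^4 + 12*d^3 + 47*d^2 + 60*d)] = 2*(6*d^7 + 156*d^6 + 1653*d^5 + 9234*d^4 + 29281*d^3 + 52722*d^2 + 50760*d + 21600)/(d^3*(d^9 + 36*d^8 + 573*d^7 + 5292*d^6 + 31251*d^5 + 122364*d^4 + 317663*d^3 + 527220*d^2 + 507600*d + 216000))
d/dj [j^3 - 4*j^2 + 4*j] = 3*j^2 - 8*j + 4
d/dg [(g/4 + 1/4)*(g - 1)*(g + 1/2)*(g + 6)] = g^3 + 39*g^2/8 + g - 13/8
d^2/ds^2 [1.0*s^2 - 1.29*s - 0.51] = 2.00000000000000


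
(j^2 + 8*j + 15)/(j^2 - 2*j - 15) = (j + 5)/(j - 5)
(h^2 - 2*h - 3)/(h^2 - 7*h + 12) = (h + 1)/(h - 4)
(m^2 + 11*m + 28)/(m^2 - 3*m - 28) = (m + 7)/(m - 7)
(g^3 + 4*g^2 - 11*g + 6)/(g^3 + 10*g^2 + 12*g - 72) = (g^2 - 2*g + 1)/(g^2 + 4*g - 12)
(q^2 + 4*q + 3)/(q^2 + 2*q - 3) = (q + 1)/(q - 1)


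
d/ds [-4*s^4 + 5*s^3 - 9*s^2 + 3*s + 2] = -16*s^3 + 15*s^2 - 18*s + 3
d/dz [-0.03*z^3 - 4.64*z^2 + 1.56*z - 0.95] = -0.09*z^2 - 9.28*z + 1.56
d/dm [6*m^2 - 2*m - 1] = 12*m - 2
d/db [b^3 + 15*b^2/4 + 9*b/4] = 3*b^2 + 15*b/2 + 9/4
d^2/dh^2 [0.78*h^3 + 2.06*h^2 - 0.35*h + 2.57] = 4.68*h + 4.12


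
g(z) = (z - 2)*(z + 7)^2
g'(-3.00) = -24.00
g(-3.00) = -80.00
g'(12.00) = 741.00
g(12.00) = 3610.00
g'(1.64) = 68.43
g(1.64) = -26.87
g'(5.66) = 252.95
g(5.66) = 586.61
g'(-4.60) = -25.92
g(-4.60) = -38.02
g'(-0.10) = 18.63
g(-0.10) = -99.98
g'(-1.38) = -6.41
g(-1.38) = -106.76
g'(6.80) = 322.92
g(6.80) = 914.11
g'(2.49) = 99.36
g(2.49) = 44.13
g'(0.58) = 35.93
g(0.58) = -81.59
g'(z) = (z - 2)*(2*z + 14) + (z + 7)^2 = 3*(z + 1)*(z + 7)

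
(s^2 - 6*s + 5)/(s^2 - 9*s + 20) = (s - 1)/(s - 4)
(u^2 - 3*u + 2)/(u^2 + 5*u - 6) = (u - 2)/(u + 6)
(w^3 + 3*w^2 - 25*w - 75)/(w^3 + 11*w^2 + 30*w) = (w^2 - 2*w - 15)/(w*(w + 6))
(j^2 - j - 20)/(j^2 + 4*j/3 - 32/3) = 3*(j - 5)/(3*j - 8)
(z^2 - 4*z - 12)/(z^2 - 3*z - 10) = (z - 6)/(z - 5)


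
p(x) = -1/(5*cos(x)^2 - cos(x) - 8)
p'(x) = -(10*sin(x)*cos(x) - sin(x))/(5*cos(x)^2 - cos(x) - 8)^2 = (1 - 10*cos(x))*sin(x)/(-5*cos(x)^2 + cos(x) + 8)^2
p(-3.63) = 0.31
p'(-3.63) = 0.45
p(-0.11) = 0.25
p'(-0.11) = 0.06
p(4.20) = 0.16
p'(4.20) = -0.13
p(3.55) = 0.35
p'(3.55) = -0.49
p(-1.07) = 0.14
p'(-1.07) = 0.06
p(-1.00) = 0.14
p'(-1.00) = 0.07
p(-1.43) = 0.12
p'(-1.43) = 0.01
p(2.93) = 0.45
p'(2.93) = 0.45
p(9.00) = 0.34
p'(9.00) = 0.48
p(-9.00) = 0.34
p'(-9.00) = -0.48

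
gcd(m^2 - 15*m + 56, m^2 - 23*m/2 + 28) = m - 8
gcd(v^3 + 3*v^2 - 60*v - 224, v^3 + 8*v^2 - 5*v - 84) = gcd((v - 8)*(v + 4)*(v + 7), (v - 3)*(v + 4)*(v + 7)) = v^2 + 11*v + 28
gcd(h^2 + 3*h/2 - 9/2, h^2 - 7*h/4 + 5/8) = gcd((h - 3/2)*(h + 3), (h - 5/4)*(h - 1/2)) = 1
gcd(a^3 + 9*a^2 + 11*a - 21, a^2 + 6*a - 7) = a^2 + 6*a - 7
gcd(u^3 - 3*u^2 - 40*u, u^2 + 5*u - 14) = 1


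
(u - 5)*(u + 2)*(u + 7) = u^3 + 4*u^2 - 31*u - 70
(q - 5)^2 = q^2 - 10*q + 25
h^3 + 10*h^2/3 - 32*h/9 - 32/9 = (h - 4/3)*(h + 2/3)*(h + 4)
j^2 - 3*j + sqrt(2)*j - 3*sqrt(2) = (j - 3)*(j + sqrt(2))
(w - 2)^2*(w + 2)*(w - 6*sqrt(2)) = w^4 - 6*sqrt(2)*w^3 - 2*w^3 - 4*w^2 + 12*sqrt(2)*w^2 + 8*w + 24*sqrt(2)*w - 48*sqrt(2)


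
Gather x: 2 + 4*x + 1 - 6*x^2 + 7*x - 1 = -6*x^2 + 11*x + 2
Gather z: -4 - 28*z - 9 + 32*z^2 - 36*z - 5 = 32*z^2 - 64*z - 18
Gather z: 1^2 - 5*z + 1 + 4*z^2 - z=4*z^2 - 6*z + 2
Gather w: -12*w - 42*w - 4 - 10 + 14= -54*w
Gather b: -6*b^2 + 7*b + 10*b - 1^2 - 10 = -6*b^2 + 17*b - 11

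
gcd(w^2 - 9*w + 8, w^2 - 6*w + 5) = w - 1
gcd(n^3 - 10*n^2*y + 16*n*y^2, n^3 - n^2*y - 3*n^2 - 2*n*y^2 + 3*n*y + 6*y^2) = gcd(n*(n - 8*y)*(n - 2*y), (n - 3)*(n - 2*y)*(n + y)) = -n + 2*y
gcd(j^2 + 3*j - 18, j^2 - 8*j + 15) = j - 3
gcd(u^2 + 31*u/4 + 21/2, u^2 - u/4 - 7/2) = u + 7/4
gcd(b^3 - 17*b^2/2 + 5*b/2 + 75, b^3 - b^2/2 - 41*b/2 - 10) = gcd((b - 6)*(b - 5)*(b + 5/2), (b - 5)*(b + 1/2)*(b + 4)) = b - 5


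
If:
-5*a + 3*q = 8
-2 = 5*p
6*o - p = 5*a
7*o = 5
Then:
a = 164/175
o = 5/7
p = -2/5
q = 148/35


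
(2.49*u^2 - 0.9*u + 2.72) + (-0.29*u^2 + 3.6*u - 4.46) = 2.2*u^2 + 2.7*u - 1.74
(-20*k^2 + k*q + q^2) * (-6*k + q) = 120*k^3 - 26*k^2*q - 5*k*q^2 + q^3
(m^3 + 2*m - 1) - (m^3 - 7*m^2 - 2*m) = 7*m^2 + 4*m - 1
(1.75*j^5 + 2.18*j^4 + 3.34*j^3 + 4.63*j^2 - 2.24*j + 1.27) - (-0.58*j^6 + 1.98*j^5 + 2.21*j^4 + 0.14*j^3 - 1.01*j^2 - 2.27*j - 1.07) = 0.58*j^6 - 0.23*j^5 - 0.0299999999999998*j^4 + 3.2*j^3 + 5.64*j^2 + 0.0299999999999998*j + 2.34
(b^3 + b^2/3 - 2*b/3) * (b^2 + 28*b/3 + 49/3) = b^5 + 29*b^4/3 + 169*b^3/9 - 7*b^2/9 - 98*b/9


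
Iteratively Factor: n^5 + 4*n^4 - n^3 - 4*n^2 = (n)*(n^4 + 4*n^3 - n^2 - 4*n) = n*(n + 4)*(n^3 - n) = n*(n + 1)*(n + 4)*(n^2 - n) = n^2*(n + 1)*(n + 4)*(n - 1)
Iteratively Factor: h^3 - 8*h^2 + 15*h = (h)*(h^2 - 8*h + 15) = h*(h - 3)*(h - 5)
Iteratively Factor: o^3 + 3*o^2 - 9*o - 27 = (o + 3)*(o^2 - 9) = (o + 3)^2*(o - 3)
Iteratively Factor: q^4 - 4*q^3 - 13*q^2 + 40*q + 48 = (q - 4)*(q^3 - 13*q - 12) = (q - 4)^2*(q^2 + 4*q + 3) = (q - 4)^2*(q + 3)*(q + 1)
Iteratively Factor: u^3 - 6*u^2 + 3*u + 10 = (u + 1)*(u^2 - 7*u + 10) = (u - 2)*(u + 1)*(u - 5)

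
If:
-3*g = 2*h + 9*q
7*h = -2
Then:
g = 4/21 - 3*q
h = -2/7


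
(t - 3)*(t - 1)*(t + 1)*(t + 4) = t^4 + t^3 - 13*t^2 - t + 12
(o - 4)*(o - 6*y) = o^2 - 6*o*y - 4*o + 24*y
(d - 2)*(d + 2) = d^2 - 4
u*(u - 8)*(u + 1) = u^3 - 7*u^2 - 8*u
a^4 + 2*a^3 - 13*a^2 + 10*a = a*(a - 2)*(a - 1)*(a + 5)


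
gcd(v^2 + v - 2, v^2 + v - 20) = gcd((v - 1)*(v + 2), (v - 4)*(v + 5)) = 1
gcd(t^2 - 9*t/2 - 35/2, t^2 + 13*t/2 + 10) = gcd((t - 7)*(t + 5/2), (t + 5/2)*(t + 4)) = t + 5/2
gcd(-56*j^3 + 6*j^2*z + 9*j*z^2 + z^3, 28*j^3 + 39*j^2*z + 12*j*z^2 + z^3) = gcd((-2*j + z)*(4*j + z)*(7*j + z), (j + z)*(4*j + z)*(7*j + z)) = 28*j^2 + 11*j*z + z^2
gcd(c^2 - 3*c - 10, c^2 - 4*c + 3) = 1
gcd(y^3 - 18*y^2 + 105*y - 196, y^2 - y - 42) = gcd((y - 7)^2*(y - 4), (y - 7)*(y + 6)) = y - 7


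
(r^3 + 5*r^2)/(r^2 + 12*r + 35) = r^2/(r + 7)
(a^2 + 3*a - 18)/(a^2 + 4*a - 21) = (a + 6)/(a + 7)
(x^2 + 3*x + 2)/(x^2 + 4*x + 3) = (x + 2)/(x + 3)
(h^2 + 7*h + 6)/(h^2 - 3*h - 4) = (h + 6)/(h - 4)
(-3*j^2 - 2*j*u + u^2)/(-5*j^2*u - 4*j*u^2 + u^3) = (-3*j + u)/(u*(-5*j + u))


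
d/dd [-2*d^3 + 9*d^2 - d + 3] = -6*d^2 + 18*d - 1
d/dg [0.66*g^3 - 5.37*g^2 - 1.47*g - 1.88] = 1.98*g^2 - 10.74*g - 1.47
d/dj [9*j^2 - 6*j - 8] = 18*j - 6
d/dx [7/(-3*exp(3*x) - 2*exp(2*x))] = 7*(9*exp(x) + 4)*exp(-2*x)/(3*exp(x) + 2)^2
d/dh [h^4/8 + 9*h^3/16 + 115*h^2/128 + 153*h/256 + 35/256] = h^3/2 + 27*h^2/16 + 115*h/64 + 153/256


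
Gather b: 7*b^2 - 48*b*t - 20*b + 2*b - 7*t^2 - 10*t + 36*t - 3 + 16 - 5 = 7*b^2 + b*(-48*t - 18) - 7*t^2 + 26*t + 8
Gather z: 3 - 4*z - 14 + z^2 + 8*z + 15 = z^2 + 4*z + 4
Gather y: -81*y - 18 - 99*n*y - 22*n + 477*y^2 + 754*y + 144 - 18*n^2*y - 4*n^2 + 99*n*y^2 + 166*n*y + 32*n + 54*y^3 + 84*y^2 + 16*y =-4*n^2 + 10*n + 54*y^3 + y^2*(99*n + 561) + y*(-18*n^2 + 67*n + 689) + 126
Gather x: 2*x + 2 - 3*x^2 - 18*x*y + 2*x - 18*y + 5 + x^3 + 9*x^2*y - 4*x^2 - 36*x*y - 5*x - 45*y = x^3 + x^2*(9*y - 7) + x*(-54*y - 1) - 63*y + 7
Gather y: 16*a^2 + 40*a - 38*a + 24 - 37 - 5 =16*a^2 + 2*a - 18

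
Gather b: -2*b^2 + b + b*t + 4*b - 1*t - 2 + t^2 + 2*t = -2*b^2 + b*(t + 5) + t^2 + t - 2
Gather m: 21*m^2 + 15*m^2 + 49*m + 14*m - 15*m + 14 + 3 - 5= 36*m^2 + 48*m + 12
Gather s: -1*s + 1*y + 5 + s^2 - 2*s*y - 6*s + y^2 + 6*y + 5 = s^2 + s*(-2*y - 7) + y^2 + 7*y + 10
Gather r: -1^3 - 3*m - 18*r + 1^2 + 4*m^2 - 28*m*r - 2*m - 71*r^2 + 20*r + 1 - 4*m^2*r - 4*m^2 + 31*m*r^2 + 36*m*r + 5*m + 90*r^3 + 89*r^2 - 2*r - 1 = 90*r^3 + r^2*(31*m + 18) + r*(-4*m^2 + 8*m)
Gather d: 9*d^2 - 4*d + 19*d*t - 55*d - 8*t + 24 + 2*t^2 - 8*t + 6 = 9*d^2 + d*(19*t - 59) + 2*t^2 - 16*t + 30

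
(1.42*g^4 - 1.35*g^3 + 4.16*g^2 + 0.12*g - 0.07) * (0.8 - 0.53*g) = -0.7526*g^5 + 1.8515*g^4 - 3.2848*g^3 + 3.2644*g^2 + 0.1331*g - 0.056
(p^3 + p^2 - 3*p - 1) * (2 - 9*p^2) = -9*p^5 - 9*p^4 + 29*p^3 + 11*p^2 - 6*p - 2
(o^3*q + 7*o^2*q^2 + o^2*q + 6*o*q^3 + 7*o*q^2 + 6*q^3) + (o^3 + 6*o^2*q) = o^3*q + o^3 + 7*o^2*q^2 + 7*o^2*q + 6*o*q^3 + 7*o*q^2 + 6*q^3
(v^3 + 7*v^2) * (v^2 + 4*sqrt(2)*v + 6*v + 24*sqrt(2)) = v^5 + 4*sqrt(2)*v^4 + 13*v^4 + 42*v^3 + 52*sqrt(2)*v^3 + 168*sqrt(2)*v^2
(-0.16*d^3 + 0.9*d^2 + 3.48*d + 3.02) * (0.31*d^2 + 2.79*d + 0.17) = -0.0496*d^5 - 0.1674*d^4 + 3.5626*d^3 + 10.7984*d^2 + 9.0174*d + 0.5134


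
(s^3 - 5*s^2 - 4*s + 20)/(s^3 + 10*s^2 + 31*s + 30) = (s^2 - 7*s + 10)/(s^2 + 8*s + 15)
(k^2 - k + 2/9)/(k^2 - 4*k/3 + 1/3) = (k - 2/3)/(k - 1)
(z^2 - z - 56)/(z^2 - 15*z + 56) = (z + 7)/(z - 7)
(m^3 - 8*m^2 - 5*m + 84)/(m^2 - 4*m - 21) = m - 4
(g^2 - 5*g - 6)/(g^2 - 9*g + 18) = (g + 1)/(g - 3)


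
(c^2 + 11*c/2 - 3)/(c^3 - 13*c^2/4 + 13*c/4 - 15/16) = 8*(c + 6)/(8*c^2 - 22*c + 15)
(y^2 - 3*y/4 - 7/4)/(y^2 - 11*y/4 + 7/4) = (y + 1)/(y - 1)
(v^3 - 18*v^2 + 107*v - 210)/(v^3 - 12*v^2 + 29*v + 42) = (v - 5)/(v + 1)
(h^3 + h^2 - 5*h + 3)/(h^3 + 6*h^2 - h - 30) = (h^2 - 2*h + 1)/(h^2 + 3*h - 10)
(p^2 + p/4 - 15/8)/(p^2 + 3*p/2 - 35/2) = (8*p^2 + 2*p - 15)/(4*(2*p^2 + 3*p - 35))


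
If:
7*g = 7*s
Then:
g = s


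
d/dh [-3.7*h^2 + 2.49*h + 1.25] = 2.49 - 7.4*h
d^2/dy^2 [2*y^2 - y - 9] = 4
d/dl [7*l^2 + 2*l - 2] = 14*l + 2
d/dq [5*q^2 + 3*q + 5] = 10*q + 3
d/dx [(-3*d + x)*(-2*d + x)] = -5*d + 2*x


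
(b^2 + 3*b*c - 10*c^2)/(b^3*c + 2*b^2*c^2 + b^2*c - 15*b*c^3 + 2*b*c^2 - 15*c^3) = (b - 2*c)/(c*(b^2 - 3*b*c + b - 3*c))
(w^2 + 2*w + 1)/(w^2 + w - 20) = (w^2 + 2*w + 1)/(w^2 + w - 20)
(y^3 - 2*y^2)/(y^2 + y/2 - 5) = 2*y^2/(2*y + 5)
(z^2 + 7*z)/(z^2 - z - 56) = z/(z - 8)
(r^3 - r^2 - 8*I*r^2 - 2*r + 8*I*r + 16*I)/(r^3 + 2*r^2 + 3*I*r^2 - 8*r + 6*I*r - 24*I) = (r^2 + r*(1 - 8*I) - 8*I)/(r^2 + r*(4 + 3*I) + 12*I)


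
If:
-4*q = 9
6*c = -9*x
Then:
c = -3*x/2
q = -9/4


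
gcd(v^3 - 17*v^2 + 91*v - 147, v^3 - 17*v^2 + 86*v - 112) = v - 7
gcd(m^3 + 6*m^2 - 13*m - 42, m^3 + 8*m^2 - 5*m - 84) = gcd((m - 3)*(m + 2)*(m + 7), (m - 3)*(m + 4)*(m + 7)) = m^2 + 4*m - 21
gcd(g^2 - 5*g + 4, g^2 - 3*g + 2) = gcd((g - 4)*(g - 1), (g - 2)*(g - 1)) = g - 1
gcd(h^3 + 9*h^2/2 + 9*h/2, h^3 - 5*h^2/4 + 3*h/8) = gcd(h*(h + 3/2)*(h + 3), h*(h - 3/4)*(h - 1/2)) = h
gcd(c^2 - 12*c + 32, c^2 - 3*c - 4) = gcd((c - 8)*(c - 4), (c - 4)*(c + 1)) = c - 4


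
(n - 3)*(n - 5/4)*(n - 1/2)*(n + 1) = n^4 - 15*n^3/4 + 9*n^2/8 + 4*n - 15/8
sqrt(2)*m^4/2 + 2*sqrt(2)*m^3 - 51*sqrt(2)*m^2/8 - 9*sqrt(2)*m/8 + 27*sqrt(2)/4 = (m - 3/2)^2*(m + 6)*(sqrt(2)*m/2 + sqrt(2)/2)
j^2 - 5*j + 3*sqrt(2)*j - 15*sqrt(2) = (j - 5)*(j + 3*sqrt(2))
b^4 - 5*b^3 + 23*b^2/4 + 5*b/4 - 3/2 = (b - 3)*(b - 2)*(b - 1/2)*(b + 1/2)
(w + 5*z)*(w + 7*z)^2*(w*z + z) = w^4*z + 19*w^3*z^2 + w^3*z + 119*w^2*z^3 + 19*w^2*z^2 + 245*w*z^4 + 119*w*z^3 + 245*z^4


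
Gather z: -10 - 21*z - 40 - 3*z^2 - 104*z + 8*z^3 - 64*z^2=8*z^3 - 67*z^2 - 125*z - 50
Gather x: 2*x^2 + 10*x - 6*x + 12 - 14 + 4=2*x^2 + 4*x + 2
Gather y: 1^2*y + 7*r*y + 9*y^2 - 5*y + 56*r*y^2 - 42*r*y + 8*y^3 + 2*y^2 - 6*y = 8*y^3 + y^2*(56*r + 11) + y*(-35*r - 10)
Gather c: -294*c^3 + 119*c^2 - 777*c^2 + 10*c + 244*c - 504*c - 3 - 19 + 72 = -294*c^3 - 658*c^2 - 250*c + 50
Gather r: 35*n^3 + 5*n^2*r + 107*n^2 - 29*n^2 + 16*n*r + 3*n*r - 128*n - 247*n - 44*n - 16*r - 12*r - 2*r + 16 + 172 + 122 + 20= 35*n^3 + 78*n^2 - 419*n + r*(5*n^2 + 19*n - 30) + 330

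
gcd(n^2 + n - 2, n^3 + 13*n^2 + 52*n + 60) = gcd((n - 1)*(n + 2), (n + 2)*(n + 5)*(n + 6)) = n + 2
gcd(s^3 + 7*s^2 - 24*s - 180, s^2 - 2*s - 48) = s + 6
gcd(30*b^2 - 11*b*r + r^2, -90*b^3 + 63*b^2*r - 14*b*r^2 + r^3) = 30*b^2 - 11*b*r + r^2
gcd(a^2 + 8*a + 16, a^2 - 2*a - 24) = a + 4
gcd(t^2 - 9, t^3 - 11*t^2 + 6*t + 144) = t + 3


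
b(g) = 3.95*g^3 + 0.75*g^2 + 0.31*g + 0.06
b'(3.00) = 111.46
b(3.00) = 114.39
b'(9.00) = 973.66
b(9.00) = 2943.15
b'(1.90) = 45.94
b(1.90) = 30.45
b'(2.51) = 78.73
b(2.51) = 68.03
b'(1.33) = 23.27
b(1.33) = 11.09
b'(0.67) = 6.63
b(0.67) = 1.79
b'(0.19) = 1.02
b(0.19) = 0.17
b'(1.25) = 20.70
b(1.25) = 9.33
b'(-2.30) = 59.55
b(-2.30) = -44.75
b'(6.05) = 443.12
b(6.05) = 904.10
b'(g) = 11.85*g^2 + 1.5*g + 0.31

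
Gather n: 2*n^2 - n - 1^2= 2*n^2 - n - 1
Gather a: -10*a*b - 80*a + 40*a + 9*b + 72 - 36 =a*(-10*b - 40) + 9*b + 36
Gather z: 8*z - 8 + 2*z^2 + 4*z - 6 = 2*z^2 + 12*z - 14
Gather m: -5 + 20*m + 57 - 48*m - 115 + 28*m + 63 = 0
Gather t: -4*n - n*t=-n*t - 4*n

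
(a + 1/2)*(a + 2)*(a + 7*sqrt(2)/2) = a^3 + 5*a^2/2 + 7*sqrt(2)*a^2/2 + a + 35*sqrt(2)*a/4 + 7*sqrt(2)/2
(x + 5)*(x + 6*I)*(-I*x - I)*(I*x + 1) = x^4 + 6*x^3 + 5*I*x^3 + 11*x^2 + 30*I*x^2 + 36*x + 25*I*x + 30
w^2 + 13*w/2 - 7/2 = (w - 1/2)*(w + 7)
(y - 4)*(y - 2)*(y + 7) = y^3 + y^2 - 34*y + 56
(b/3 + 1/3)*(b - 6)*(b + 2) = b^3/3 - b^2 - 16*b/3 - 4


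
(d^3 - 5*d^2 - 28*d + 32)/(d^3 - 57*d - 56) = (d^2 + 3*d - 4)/(d^2 + 8*d + 7)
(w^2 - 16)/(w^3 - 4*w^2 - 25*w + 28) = (w - 4)/(w^2 - 8*w + 7)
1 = 1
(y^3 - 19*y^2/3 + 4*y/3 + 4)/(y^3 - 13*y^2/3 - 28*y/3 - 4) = (y - 1)/(y + 1)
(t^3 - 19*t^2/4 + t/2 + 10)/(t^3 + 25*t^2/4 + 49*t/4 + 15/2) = (t^2 - 6*t + 8)/(t^2 + 5*t + 6)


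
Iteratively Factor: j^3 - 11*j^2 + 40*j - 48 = (j - 4)*(j^2 - 7*j + 12) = (j - 4)*(j - 3)*(j - 4)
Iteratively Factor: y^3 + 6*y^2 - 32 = (y + 4)*(y^2 + 2*y - 8) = (y - 2)*(y + 4)*(y + 4)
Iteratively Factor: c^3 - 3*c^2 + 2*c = (c)*(c^2 - 3*c + 2) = c*(c - 2)*(c - 1)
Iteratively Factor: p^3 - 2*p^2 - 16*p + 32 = (p + 4)*(p^2 - 6*p + 8) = (p - 2)*(p + 4)*(p - 4)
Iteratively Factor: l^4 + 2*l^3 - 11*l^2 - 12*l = (l - 3)*(l^3 + 5*l^2 + 4*l) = l*(l - 3)*(l^2 + 5*l + 4) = l*(l - 3)*(l + 4)*(l + 1)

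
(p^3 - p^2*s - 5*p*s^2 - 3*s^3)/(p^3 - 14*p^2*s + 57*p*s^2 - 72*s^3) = (p^2 + 2*p*s + s^2)/(p^2 - 11*p*s + 24*s^2)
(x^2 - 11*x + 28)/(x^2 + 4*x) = (x^2 - 11*x + 28)/(x*(x + 4))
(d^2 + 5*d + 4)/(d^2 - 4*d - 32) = (d + 1)/(d - 8)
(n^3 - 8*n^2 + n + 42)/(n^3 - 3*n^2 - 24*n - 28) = (n - 3)/(n + 2)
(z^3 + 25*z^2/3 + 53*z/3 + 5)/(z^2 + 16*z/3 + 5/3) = z + 3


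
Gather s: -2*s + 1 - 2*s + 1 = 2 - 4*s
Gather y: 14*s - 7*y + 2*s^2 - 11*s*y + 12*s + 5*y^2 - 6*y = 2*s^2 + 26*s + 5*y^2 + y*(-11*s - 13)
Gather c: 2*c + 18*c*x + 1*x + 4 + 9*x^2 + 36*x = c*(18*x + 2) + 9*x^2 + 37*x + 4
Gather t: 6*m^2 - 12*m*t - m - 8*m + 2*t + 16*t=6*m^2 - 9*m + t*(18 - 12*m)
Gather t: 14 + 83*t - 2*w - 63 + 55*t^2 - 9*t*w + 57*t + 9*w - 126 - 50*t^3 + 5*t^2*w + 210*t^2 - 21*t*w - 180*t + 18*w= -50*t^3 + t^2*(5*w + 265) + t*(-30*w - 40) + 25*w - 175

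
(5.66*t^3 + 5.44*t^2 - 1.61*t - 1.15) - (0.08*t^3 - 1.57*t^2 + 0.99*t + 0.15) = 5.58*t^3 + 7.01*t^2 - 2.6*t - 1.3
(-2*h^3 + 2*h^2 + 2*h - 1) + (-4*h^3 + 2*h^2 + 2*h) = -6*h^3 + 4*h^2 + 4*h - 1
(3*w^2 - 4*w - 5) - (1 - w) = 3*w^2 - 3*w - 6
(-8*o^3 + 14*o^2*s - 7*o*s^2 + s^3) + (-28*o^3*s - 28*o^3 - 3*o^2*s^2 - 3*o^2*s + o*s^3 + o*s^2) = -28*o^3*s - 36*o^3 - 3*o^2*s^2 + 11*o^2*s + o*s^3 - 6*o*s^2 + s^3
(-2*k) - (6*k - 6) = 6 - 8*k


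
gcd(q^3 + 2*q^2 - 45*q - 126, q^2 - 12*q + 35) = q - 7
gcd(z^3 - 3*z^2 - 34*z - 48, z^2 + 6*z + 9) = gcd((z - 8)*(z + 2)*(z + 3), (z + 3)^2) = z + 3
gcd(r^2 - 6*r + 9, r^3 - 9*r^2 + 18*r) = r - 3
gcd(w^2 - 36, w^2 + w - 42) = w - 6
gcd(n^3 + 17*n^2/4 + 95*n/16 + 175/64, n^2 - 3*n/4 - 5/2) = n + 5/4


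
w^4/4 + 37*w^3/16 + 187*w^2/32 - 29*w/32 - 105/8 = (w/4 + 1)*(w - 5/4)*(w + 3)*(w + 7/2)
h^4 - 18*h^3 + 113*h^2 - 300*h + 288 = (h - 8)*(h - 4)*(h - 3)^2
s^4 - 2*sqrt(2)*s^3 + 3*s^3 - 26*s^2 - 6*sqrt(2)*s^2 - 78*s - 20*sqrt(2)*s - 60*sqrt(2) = (s + 3)*(s - 5*sqrt(2))*(s + sqrt(2))*(s + 2*sqrt(2))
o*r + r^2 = r*(o + r)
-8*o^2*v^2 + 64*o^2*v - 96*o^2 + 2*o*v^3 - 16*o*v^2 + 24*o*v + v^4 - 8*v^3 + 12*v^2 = (-2*o + v)*(4*o + v)*(v - 6)*(v - 2)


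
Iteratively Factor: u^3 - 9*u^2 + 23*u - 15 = (u - 3)*(u^2 - 6*u + 5) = (u - 5)*(u - 3)*(u - 1)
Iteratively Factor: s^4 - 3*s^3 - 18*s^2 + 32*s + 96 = (s + 2)*(s^3 - 5*s^2 - 8*s + 48) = (s + 2)*(s + 3)*(s^2 - 8*s + 16) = (s - 4)*(s + 2)*(s + 3)*(s - 4)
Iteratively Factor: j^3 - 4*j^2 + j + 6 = (j - 3)*(j^2 - j - 2) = (j - 3)*(j + 1)*(j - 2)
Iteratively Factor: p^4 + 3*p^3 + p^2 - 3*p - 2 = (p + 2)*(p^3 + p^2 - p - 1) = (p - 1)*(p + 2)*(p^2 + 2*p + 1) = (p - 1)*(p + 1)*(p + 2)*(p + 1)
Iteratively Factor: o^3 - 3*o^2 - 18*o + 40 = (o - 5)*(o^2 + 2*o - 8) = (o - 5)*(o - 2)*(o + 4)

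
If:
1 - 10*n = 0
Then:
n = 1/10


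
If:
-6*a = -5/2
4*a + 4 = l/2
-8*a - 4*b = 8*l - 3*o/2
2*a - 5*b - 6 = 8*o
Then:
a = 5/12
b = -3039/158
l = 34/3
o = 2696/237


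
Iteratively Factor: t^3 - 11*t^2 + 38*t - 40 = (t - 4)*(t^2 - 7*t + 10) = (t - 5)*(t - 4)*(t - 2)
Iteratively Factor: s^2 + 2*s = (s + 2)*(s)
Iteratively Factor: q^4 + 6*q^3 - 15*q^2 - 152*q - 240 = (q + 3)*(q^3 + 3*q^2 - 24*q - 80) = (q + 3)*(q + 4)*(q^2 - q - 20) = (q + 3)*(q + 4)^2*(q - 5)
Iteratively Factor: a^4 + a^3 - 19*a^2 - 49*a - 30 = (a + 2)*(a^3 - a^2 - 17*a - 15) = (a - 5)*(a + 2)*(a^2 + 4*a + 3) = (a - 5)*(a + 1)*(a + 2)*(a + 3)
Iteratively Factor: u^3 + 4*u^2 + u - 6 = (u + 3)*(u^2 + u - 2) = (u + 2)*(u + 3)*(u - 1)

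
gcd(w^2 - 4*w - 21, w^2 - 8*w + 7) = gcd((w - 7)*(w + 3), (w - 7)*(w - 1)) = w - 7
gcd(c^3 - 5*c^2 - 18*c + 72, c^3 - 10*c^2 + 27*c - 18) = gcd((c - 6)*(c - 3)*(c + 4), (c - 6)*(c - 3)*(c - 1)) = c^2 - 9*c + 18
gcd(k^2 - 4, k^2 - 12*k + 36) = 1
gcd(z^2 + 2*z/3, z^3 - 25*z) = z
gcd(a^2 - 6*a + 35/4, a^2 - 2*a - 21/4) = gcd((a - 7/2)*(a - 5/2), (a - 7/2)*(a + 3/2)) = a - 7/2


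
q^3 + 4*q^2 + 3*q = q*(q + 1)*(q + 3)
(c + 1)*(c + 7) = c^2 + 8*c + 7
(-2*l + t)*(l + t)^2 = -2*l^3 - 3*l^2*t + t^3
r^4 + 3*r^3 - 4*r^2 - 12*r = r*(r - 2)*(r + 2)*(r + 3)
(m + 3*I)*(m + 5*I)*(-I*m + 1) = -I*m^3 + 9*m^2 + 23*I*m - 15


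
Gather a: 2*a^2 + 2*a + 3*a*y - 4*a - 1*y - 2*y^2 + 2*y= 2*a^2 + a*(3*y - 2) - 2*y^2 + y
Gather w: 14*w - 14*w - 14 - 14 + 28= 0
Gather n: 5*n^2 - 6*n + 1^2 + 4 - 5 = 5*n^2 - 6*n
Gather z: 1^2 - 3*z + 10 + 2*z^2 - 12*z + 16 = 2*z^2 - 15*z + 27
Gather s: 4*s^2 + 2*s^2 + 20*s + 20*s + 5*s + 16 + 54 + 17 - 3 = 6*s^2 + 45*s + 84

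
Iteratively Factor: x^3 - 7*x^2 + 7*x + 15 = (x - 5)*(x^2 - 2*x - 3) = (x - 5)*(x + 1)*(x - 3)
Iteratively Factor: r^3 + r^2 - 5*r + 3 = (r - 1)*(r^2 + 2*r - 3) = (r - 1)^2*(r + 3)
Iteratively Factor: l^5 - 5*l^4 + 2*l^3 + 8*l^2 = (l + 1)*(l^4 - 6*l^3 + 8*l^2) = l*(l + 1)*(l^3 - 6*l^2 + 8*l) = l*(l - 4)*(l + 1)*(l^2 - 2*l) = l*(l - 4)*(l - 2)*(l + 1)*(l)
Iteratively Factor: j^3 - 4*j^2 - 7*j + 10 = (j - 5)*(j^2 + j - 2) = (j - 5)*(j + 2)*(j - 1)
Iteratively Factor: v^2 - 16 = (v + 4)*(v - 4)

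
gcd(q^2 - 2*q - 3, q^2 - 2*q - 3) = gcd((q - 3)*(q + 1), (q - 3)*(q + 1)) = q^2 - 2*q - 3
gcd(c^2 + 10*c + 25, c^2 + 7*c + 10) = c + 5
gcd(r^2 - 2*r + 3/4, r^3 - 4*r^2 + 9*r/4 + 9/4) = r - 3/2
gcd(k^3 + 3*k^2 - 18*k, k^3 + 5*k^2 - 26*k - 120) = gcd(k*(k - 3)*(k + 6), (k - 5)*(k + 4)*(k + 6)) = k + 6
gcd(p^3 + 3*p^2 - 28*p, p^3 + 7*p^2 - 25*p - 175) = p + 7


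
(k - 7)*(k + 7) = k^2 - 49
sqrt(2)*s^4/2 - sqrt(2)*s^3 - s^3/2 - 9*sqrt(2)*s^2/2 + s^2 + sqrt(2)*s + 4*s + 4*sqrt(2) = (s - 4)*(s - sqrt(2))*(s + sqrt(2)/2)*(sqrt(2)*s/2 + sqrt(2))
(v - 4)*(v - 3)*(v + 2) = v^3 - 5*v^2 - 2*v + 24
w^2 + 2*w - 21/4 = (w - 3/2)*(w + 7/2)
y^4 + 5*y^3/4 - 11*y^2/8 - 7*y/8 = y*(y - 1)*(y + 1/2)*(y + 7/4)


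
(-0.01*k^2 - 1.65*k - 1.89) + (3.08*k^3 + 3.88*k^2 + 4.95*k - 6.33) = 3.08*k^3 + 3.87*k^2 + 3.3*k - 8.22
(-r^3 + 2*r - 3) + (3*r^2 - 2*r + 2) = -r^3 + 3*r^2 - 1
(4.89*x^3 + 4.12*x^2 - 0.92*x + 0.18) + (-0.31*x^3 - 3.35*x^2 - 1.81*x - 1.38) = 4.58*x^3 + 0.77*x^2 - 2.73*x - 1.2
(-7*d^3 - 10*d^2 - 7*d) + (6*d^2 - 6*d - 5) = -7*d^3 - 4*d^2 - 13*d - 5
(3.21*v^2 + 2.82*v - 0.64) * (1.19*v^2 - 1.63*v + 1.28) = 3.8199*v^4 - 1.8765*v^3 - 1.2494*v^2 + 4.6528*v - 0.8192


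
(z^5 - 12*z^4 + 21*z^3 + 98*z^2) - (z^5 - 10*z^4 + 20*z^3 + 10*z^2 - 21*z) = -2*z^4 + z^3 + 88*z^2 + 21*z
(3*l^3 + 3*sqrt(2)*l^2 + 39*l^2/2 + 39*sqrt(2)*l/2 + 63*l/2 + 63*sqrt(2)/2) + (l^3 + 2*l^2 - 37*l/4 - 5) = 4*l^3 + 3*sqrt(2)*l^2 + 43*l^2/2 + 89*l/4 + 39*sqrt(2)*l/2 - 5 + 63*sqrt(2)/2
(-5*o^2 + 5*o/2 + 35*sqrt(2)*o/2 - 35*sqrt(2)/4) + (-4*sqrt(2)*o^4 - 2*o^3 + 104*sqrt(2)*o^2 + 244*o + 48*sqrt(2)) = -4*sqrt(2)*o^4 - 2*o^3 - 5*o^2 + 104*sqrt(2)*o^2 + 35*sqrt(2)*o/2 + 493*o/2 + 157*sqrt(2)/4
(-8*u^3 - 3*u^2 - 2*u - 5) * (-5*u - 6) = 40*u^4 + 63*u^3 + 28*u^2 + 37*u + 30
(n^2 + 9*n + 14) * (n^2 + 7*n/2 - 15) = n^4 + 25*n^3/2 + 61*n^2/2 - 86*n - 210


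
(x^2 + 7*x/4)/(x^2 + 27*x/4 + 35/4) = x/(x + 5)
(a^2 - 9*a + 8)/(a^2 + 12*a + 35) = (a^2 - 9*a + 8)/(a^2 + 12*a + 35)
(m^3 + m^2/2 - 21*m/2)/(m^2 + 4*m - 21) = m*(2*m + 7)/(2*(m + 7))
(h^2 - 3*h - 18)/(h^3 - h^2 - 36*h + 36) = (h + 3)/(h^2 + 5*h - 6)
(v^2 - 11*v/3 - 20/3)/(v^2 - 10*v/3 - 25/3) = (3*v + 4)/(3*v + 5)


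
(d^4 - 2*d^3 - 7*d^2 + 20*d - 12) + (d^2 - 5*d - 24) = d^4 - 2*d^3 - 6*d^2 + 15*d - 36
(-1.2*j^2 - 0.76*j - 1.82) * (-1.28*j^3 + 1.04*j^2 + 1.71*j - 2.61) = 1.536*j^5 - 0.2752*j^4 - 0.5128*j^3 - 0.0604000000000005*j^2 - 1.1286*j + 4.7502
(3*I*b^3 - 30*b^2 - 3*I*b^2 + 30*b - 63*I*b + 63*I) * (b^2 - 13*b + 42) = 3*I*b^5 - 30*b^4 - 42*I*b^4 + 420*b^3 + 102*I*b^3 - 1650*b^2 + 756*I*b^2 + 1260*b - 3465*I*b + 2646*I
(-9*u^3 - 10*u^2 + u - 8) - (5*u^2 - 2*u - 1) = -9*u^3 - 15*u^2 + 3*u - 7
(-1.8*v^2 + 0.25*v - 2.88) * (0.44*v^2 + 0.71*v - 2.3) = -0.792*v^4 - 1.168*v^3 + 3.0503*v^2 - 2.6198*v + 6.624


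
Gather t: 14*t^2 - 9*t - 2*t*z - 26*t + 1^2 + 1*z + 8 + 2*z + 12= 14*t^2 + t*(-2*z - 35) + 3*z + 21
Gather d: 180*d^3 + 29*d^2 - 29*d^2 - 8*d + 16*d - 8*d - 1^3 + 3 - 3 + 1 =180*d^3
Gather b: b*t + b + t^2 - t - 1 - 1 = b*(t + 1) + t^2 - t - 2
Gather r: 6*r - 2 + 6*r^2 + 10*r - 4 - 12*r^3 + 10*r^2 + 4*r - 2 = -12*r^3 + 16*r^2 + 20*r - 8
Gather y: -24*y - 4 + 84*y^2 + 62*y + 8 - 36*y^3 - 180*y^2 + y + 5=-36*y^3 - 96*y^2 + 39*y + 9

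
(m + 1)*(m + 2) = m^2 + 3*m + 2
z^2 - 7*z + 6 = (z - 6)*(z - 1)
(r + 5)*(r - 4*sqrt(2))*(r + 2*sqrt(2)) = r^3 - 2*sqrt(2)*r^2 + 5*r^2 - 16*r - 10*sqrt(2)*r - 80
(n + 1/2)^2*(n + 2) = n^3 + 3*n^2 + 9*n/4 + 1/2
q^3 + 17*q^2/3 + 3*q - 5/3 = (q - 1/3)*(q + 1)*(q + 5)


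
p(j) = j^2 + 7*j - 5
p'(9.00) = 25.00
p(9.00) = 139.00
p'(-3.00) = 1.00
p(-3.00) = -17.00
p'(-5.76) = -4.52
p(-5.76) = -12.14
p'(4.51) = 16.02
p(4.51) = 46.91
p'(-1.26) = 4.48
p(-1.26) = -12.23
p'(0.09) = 7.18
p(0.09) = -4.36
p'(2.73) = 12.46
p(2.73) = 21.56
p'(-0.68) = 5.64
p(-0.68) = -9.30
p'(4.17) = 15.34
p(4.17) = 41.58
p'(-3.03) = 0.94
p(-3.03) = -17.03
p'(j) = 2*j + 7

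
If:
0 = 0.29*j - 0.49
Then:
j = 1.69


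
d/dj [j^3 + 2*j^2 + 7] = j*(3*j + 4)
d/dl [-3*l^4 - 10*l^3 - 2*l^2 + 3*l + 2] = -12*l^3 - 30*l^2 - 4*l + 3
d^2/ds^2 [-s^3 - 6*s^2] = -6*s - 12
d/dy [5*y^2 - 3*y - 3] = 10*y - 3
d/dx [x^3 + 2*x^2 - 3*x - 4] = 3*x^2 + 4*x - 3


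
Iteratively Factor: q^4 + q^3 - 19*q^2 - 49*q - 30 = (q + 3)*(q^3 - 2*q^2 - 13*q - 10) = (q + 2)*(q + 3)*(q^2 - 4*q - 5) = (q + 1)*(q + 2)*(q + 3)*(q - 5)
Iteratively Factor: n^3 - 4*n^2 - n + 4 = (n - 4)*(n^2 - 1) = (n - 4)*(n + 1)*(n - 1)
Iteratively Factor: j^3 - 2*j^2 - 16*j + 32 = (j - 4)*(j^2 + 2*j - 8) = (j - 4)*(j + 4)*(j - 2)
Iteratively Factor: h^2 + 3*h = (h)*(h + 3)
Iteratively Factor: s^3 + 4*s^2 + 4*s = (s + 2)*(s^2 + 2*s) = s*(s + 2)*(s + 2)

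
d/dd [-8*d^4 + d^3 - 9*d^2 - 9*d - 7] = -32*d^3 + 3*d^2 - 18*d - 9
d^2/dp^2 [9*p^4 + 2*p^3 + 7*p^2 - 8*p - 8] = 108*p^2 + 12*p + 14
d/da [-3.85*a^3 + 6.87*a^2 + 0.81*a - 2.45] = -11.55*a^2 + 13.74*a + 0.81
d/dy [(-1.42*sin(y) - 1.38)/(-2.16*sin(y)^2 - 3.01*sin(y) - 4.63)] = (-3.0672*sin(y)^2 - 5.9616*sin(y) + 2.4208)*cos(y)/(4.6656*sin(y)^4 + 13.0032*sin(y)^3 + 29.0617*sin(y)^2 + 27.8726*sin(y) + 21.4369)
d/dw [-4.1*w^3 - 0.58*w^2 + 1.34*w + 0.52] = -12.3*w^2 - 1.16*w + 1.34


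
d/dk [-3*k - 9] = -3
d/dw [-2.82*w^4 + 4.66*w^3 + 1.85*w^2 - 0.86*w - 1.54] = -11.28*w^3 + 13.98*w^2 + 3.7*w - 0.86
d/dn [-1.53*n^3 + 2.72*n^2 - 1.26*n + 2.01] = -4.59*n^2 + 5.44*n - 1.26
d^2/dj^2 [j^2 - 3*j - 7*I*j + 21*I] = 2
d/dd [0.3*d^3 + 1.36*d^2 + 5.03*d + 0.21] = 0.9*d^2 + 2.72*d + 5.03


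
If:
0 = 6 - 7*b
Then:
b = 6/7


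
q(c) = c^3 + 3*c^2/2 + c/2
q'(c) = 3*c^2 + 3*c + 1/2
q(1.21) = 4.57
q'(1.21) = 8.52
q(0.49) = 0.72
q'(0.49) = 2.69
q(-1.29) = -0.30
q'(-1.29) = 1.62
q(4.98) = 163.20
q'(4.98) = 89.84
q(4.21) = 103.31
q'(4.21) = 66.30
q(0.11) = 0.07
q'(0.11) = 0.87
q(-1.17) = -0.13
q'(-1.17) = 1.10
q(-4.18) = -48.92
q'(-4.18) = 40.38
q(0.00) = 0.00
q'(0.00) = 0.50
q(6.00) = 273.00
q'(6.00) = 126.50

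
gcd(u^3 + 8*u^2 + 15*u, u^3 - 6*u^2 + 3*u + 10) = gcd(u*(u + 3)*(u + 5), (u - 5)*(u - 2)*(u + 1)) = 1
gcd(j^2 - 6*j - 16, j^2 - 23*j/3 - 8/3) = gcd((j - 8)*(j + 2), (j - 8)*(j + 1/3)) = j - 8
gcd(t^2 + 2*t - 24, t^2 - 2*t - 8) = t - 4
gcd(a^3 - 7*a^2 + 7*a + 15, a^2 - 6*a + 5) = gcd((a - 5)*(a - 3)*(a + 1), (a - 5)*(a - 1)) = a - 5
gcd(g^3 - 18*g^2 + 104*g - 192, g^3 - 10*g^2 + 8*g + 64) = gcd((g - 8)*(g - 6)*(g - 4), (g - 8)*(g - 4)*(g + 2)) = g^2 - 12*g + 32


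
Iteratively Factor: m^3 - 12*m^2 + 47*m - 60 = (m - 3)*(m^2 - 9*m + 20) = (m - 5)*(m - 3)*(m - 4)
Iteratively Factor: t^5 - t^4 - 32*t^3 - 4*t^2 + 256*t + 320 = (t + 2)*(t^4 - 3*t^3 - 26*t^2 + 48*t + 160) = (t + 2)*(t + 4)*(t^3 - 7*t^2 + 2*t + 40) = (t + 2)^2*(t + 4)*(t^2 - 9*t + 20) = (t - 5)*(t + 2)^2*(t + 4)*(t - 4)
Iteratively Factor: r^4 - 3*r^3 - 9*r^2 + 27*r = (r - 3)*(r^3 - 9*r) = (r - 3)^2*(r^2 + 3*r) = (r - 3)^2*(r + 3)*(r)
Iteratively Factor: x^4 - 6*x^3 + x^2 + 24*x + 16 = (x - 4)*(x^3 - 2*x^2 - 7*x - 4) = (x - 4)*(x + 1)*(x^2 - 3*x - 4) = (x - 4)^2*(x + 1)*(x + 1)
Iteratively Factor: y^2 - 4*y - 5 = (y + 1)*(y - 5)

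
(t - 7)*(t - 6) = t^2 - 13*t + 42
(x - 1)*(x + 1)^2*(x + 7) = x^4 + 8*x^3 + 6*x^2 - 8*x - 7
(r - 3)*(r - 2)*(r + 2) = r^3 - 3*r^2 - 4*r + 12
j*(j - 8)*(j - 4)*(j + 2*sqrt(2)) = j^4 - 12*j^3 + 2*sqrt(2)*j^3 - 24*sqrt(2)*j^2 + 32*j^2 + 64*sqrt(2)*j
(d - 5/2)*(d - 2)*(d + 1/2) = d^3 - 4*d^2 + 11*d/4 + 5/2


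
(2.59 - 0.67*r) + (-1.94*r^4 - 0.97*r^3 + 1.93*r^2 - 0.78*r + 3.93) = -1.94*r^4 - 0.97*r^3 + 1.93*r^2 - 1.45*r + 6.52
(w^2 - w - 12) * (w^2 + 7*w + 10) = w^4 + 6*w^3 - 9*w^2 - 94*w - 120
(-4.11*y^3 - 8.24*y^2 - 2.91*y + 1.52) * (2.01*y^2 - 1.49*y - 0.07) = -8.2611*y^5 - 10.4385*y^4 + 6.7162*y^3 + 7.9679*y^2 - 2.0611*y - 0.1064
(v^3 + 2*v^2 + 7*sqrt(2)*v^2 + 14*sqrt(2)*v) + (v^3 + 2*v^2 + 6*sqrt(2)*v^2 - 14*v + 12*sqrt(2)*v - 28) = 2*v^3 + 4*v^2 + 13*sqrt(2)*v^2 - 14*v + 26*sqrt(2)*v - 28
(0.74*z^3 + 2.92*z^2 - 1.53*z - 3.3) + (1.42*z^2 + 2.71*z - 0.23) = 0.74*z^3 + 4.34*z^2 + 1.18*z - 3.53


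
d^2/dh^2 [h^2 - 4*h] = 2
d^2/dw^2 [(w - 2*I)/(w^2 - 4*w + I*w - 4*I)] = 2*((w - 2*I)*(2*w - 4 + I)^2 + (-3*w + 4 + I)*(w^2 - 4*w + I*w - 4*I))/(w^2 - 4*w + I*w - 4*I)^3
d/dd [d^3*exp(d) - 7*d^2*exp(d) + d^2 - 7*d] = d^3*exp(d) - 4*d^2*exp(d) - 14*d*exp(d) + 2*d - 7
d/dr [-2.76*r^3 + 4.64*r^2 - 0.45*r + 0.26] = -8.28*r^2 + 9.28*r - 0.45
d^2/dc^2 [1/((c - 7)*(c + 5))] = 2*((c - 7)^2 + (c - 7)*(c + 5) + (c + 5)^2)/((c - 7)^3*(c + 5)^3)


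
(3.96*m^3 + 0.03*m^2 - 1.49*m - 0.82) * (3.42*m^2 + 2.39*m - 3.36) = 13.5432*m^5 + 9.567*m^4 - 18.3297*m^3 - 6.4663*m^2 + 3.0466*m + 2.7552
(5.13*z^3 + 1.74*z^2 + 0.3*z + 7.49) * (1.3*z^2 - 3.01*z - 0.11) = 6.669*z^5 - 13.1793*z^4 - 5.4117*z^3 + 8.6426*z^2 - 22.5779*z - 0.8239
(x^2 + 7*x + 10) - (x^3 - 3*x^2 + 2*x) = -x^3 + 4*x^2 + 5*x + 10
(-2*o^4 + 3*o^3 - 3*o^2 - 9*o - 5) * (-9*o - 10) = 18*o^5 - 7*o^4 - 3*o^3 + 111*o^2 + 135*o + 50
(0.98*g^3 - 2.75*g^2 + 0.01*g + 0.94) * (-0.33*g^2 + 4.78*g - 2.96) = -0.3234*g^5 + 5.5919*g^4 - 16.0491*g^3 + 7.8776*g^2 + 4.4636*g - 2.7824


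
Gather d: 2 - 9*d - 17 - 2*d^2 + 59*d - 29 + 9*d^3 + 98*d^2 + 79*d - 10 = 9*d^3 + 96*d^2 + 129*d - 54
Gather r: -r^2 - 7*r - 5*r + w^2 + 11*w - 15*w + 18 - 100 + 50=-r^2 - 12*r + w^2 - 4*w - 32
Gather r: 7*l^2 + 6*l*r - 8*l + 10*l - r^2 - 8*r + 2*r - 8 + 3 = 7*l^2 + 2*l - r^2 + r*(6*l - 6) - 5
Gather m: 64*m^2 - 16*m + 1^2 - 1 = 64*m^2 - 16*m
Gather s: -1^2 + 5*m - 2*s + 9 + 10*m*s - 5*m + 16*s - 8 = s*(10*m + 14)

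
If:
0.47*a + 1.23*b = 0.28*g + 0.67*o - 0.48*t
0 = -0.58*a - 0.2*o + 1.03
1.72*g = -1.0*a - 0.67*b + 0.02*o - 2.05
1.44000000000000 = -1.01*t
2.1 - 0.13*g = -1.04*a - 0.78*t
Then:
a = -1.25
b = 5.27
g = -2.41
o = 8.78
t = -1.43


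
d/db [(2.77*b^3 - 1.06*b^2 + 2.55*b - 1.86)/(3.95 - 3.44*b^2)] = (-9.5288*b^4 + 41.5965*b^2 - 21.1708*b + 10.0725)/(11.8336*b^4 - 27.176*b^2 + 15.6025)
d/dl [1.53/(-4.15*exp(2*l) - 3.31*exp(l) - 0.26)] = (12.699*exp(l) + 5.0643)*exp(l)/(4.15*exp(2*l) + 3.31*exp(l) + 0.26)^2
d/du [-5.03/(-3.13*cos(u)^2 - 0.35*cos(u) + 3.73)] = (31.4878*cos(u) + 1.7605)*sin(u)/(3.13*cos(u)^2 + 0.35*cos(u) - 3.73)^2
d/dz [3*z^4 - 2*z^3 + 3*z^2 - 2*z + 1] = 12*z^3 - 6*z^2 + 6*z - 2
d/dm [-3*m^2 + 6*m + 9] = 6 - 6*m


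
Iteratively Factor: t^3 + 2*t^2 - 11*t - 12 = (t + 4)*(t^2 - 2*t - 3) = (t - 3)*(t + 4)*(t + 1)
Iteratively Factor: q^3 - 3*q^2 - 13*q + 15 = (q - 5)*(q^2 + 2*q - 3) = (q - 5)*(q + 3)*(q - 1)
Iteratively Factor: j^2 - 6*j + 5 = (j - 5)*(j - 1)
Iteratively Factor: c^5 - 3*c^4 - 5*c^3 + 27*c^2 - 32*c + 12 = (c + 3)*(c^4 - 6*c^3 + 13*c^2 - 12*c + 4) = (c - 1)*(c + 3)*(c^3 - 5*c^2 + 8*c - 4) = (c - 1)^2*(c + 3)*(c^2 - 4*c + 4) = (c - 2)*(c - 1)^2*(c + 3)*(c - 2)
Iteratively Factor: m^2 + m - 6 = (m + 3)*(m - 2)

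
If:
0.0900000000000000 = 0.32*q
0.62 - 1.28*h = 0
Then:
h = 0.48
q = 0.28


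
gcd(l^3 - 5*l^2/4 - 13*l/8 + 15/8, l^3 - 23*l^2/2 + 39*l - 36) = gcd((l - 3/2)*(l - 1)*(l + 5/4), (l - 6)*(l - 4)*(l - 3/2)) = l - 3/2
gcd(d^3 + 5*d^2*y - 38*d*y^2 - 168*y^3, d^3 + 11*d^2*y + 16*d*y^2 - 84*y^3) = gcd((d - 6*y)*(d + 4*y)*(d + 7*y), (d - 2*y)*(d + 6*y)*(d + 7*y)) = d + 7*y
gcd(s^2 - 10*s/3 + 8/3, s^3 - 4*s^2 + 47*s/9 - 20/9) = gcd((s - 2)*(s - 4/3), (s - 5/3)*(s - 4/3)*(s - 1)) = s - 4/3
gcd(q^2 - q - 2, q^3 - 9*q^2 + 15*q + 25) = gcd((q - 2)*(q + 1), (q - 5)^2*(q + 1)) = q + 1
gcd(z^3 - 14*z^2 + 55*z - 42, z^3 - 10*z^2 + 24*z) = z - 6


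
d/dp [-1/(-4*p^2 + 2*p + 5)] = 2*(1 - 4*p)/(-4*p^2 + 2*p + 5)^2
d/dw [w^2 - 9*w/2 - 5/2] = 2*w - 9/2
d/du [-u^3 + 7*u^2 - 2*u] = -3*u^2 + 14*u - 2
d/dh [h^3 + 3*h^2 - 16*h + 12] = 3*h^2 + 6*h - 16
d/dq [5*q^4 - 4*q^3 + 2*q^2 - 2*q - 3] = 20*q^3 - 12*q^2 + 4*q - 2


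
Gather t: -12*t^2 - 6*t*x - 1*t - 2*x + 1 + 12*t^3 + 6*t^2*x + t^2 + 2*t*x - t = 12*t^3 + t^2*(6*x - 11) + t*(-4*x - 2) - 2*x + 1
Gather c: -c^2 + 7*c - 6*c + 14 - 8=-c^2 + c + 6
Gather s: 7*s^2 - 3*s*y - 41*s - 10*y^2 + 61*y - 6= 7*s^2 + s*(-3*y - 41) - 10*y^2 + 61*y - 6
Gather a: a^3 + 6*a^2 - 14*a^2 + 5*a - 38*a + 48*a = a^3 - 8*a^2 + 15*a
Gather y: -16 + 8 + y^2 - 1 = y^2 - 9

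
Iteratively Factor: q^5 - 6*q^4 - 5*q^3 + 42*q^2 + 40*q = (q - 5)*(q^4 - q^3 - 10*q^2 - 8*q) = (q - 5)*(q + 1)*(q^3 - 2*q^2 - 8*q) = (q - 5)*(q - 4)*(q + 1)*(q^2 + 2*q) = q*(q - 5)*(q - 4)*(q + 1)*(q + 2)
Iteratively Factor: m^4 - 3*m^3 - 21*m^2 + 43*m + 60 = (m + 4)*(m^3 - 7*m^2 + 7*m + 15) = (m - 3)*(m + 4)*(m^2 - 4*m - 5) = (m - 3)*(m + 1)*(m + 4)*(m - 5)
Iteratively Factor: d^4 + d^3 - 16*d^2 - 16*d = (d + 4)*(d^3 - 3*d^2 - 4*d) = d*(d + 4)*(d^2 - 3*d - 4) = d*(d + 1)*(d + 4)*(d - 4)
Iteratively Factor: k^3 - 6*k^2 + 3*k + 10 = (k + 1)*(k^2 - 7*k + 10) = (k - 2)*(k + 1)*(k - 5)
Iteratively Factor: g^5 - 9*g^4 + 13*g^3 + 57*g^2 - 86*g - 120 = (g + 1)*(g^4 - 10*g^3 + 23*g^2 + 34*g - 120) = (g - 5)*(g + 1)*(g^3 - 5*g^2 - 2*g + 24) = (g - 5)*(g - 4)*(g + 1)*(g^2 - g - 6) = (g - 5)*(g - 4)*(g + 1)*(g + 2)*(g - 3)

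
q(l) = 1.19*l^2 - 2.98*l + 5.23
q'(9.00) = 18.44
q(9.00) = 74.80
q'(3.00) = 4.16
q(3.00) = 7.00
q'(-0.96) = -5.26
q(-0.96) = 9.19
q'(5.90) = 11.06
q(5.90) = 29.07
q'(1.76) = 1.21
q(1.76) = 3.67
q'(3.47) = 5.28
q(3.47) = 9.22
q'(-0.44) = -4.03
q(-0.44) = 6.77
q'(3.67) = 5.75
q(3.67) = 10.32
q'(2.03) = 1.85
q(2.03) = 4.08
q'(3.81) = 6.09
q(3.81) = 11.15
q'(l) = 2.38*l - 2.98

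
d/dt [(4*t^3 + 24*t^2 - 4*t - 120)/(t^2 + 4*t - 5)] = 4*(t^2 - 2*t + 5)/(t^2 - 2*t + 1)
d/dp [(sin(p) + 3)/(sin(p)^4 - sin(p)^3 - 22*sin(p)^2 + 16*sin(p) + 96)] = (-3*sin(p)^4 - 10*sin(p)^3 + 31*sin(p)^2 + 132*sin(p) + 48)*cos(p)/(sin(p)^4 - sin(p)^3 - 22*sin(p)^2 + 16*sin(p) + 96)^2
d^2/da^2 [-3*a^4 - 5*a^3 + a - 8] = 6*a*(-6*a - 5)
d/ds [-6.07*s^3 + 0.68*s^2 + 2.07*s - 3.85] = -18.21*s^2 + 1.36*s + 2.07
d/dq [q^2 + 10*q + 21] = 2*q + 10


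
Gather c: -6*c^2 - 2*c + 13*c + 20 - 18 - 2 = -6*c^2 + 11*c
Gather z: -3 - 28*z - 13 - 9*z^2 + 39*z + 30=-9*z^2 + 11*z + 14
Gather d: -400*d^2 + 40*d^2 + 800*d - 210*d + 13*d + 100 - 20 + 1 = -360*d^2 + 603*d + 81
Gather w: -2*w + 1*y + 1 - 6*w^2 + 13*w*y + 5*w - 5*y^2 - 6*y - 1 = -6*w^2 + w*(13*y + 3) - 5*y^2 - 5*y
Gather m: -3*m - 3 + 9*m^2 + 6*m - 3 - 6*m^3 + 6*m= -6*m^3 + 9*m^2 + 9*m - 6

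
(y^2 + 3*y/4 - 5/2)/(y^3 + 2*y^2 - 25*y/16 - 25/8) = 4/(4*y + 5)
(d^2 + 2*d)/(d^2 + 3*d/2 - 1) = 2*d/(2*d - 1)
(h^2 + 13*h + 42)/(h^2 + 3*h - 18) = (h + 7)/(h - 3)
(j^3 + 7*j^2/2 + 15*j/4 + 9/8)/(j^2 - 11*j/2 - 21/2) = (j^2 + 2*j + 3/4)/(j - 7)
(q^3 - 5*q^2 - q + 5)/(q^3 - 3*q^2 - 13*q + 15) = (q + 1)/(q + 3)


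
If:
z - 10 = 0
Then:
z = 10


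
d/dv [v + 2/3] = 1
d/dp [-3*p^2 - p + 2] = -6*p - 1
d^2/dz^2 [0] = 0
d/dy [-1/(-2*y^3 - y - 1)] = (-6*y^2 - 1)/(2*y^3 + y + 1)^2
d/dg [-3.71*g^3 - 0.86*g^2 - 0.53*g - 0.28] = -11.13*g^2 - 1.72*g - 0.53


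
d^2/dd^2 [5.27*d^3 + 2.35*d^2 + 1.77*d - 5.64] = 31.62*d + 4.7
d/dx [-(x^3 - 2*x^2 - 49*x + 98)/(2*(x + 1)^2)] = (-x^3 - 3*x^2 - 45*x + 245)/(2*(x^3 + 3*x^2 + 3*x + 1))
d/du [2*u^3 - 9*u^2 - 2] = 6*u*(u - 3)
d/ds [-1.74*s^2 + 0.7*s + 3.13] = 0.7 - 3.48*s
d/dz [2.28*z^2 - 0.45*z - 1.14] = 4.56*z - 0.45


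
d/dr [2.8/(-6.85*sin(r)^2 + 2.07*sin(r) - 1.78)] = (38.36*sin(r) - 5.796)*cos(r)/(6.85*sin(r)^2 - 2.07*sin(r) + 1.78)^2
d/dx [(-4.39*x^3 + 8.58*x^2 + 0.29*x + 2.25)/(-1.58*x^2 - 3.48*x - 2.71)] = (6.9362*x^4 + 30.5544*x^3 + 6.29049999999999*x^2 - 39.3936*x + 7.0441)/(2.4964*x^4 + 10.9968*x^3 + 20.674*x^2 + 18.8616*x + 7.3441)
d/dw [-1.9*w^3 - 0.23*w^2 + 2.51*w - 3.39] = -5.7*w^2 - 0.46*w + 2.51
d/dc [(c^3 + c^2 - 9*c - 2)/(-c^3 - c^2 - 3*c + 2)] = 12*(-2*c^3 - c^2 - 2)/(c^6 + 2*c^5 + 7*c^4 + 2*c^3 + 5*c^2 - 12*c + 4)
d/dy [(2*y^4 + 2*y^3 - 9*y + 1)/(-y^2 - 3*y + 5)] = (-4*y^5 - 20*y^4 + 28*y^3 + 21*y^2 + 2*y - 42)/(y^4 + 6*y^3 - y^2 - 30*y + 25)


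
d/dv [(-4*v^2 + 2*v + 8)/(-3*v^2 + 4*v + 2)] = 2*(-5*v^2 + 16*v - 14)/(9*v^4 - 24*v^3 + 4*v^2 + 16*v + 4)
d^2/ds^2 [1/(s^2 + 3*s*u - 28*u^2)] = 2*(-s^2 - 3*s*u + 28*u^2 + (2*s + 3*u)^2)/(s^2 + 3*s*u - 28*u^2)^3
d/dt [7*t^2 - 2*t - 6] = 14*t - 2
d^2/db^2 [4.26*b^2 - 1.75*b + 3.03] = 8.52000000000000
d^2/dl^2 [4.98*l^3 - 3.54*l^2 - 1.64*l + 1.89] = 29.88*l - 7.08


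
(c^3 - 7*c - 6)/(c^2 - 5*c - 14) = (c^2 - 2*c - 3)/(c - 7)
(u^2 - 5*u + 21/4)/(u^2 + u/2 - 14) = (u - 3/2)/(u + 4)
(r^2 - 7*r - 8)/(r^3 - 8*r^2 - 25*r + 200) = (r + 1)/(r^2 - 25)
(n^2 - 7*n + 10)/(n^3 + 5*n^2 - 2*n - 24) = (n - 5)/(n^2 + 7*n + 12)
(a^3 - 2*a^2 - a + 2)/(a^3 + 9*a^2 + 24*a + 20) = (a^3 - 2*a^2 - a + 2)/(a^3 + 9*a^2 + 24*a + 20)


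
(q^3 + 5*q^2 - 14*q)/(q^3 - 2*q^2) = (q + 7)/q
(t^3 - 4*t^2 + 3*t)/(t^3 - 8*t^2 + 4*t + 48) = t*(t^2 - 4*t + 3)/(t^3 - 8*t^2 + 4*t + 48)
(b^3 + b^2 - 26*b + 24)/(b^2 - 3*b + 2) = (b^2 + 2*b - 24)/(b - 2)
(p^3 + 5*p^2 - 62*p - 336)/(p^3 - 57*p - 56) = (p + 6)/(p + 1)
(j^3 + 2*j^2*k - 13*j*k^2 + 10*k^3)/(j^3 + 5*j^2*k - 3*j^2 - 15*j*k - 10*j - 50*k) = (j^2 - 3*j*k + 2*k^2)/(j^2 - 3*j - 10)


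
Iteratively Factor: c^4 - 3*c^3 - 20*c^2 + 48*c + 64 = (c + 4)*(c^3 - 7*c^2 + 8*c + 16) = (c + 1)*(c + 4)*(c^2 - 8*c + 16) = (c - 4)*(c + 1)*(c + 4)*(c - 4)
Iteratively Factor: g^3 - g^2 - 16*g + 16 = (g - 1)*(g^2 - 16) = (g - 4)*(g - 1)*(g + 4)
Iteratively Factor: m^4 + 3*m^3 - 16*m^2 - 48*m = (m - 4)*(m^3 + 7*m^2 + 12*m) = (m - 4)*(m + 3)*(m^2 + 4*m) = (m - 4)*(m + 3)*(m + 4)*(m)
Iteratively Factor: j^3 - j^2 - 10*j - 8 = (j - 4)*(j^2 + 3*j + 2) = (j - 4)*(j + 1)*(j + 2)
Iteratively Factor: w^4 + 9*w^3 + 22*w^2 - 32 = (w + 4)*(w^3 + 5*w^2 + 2*w - 8) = (w - 1)*(w + 4)*(w^2 + 6*w + 8) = (w - 1)*(w + 4)^2*(w + 2)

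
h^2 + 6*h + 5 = (h + 1)*(h + 5)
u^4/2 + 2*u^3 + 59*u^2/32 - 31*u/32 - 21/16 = (u/2 + 1)*(u - 3/4)*(u + 1)*(u + 7/4)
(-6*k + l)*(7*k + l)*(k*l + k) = -42*k^3*l - 42*k^3 + k^2*l^2 + k^2*l + k*l^3 + k*l^2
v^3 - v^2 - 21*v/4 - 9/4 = (v - 3)*(v + 1/2)*(v + 3/2)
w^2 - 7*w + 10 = (w - 5)*(w - 2)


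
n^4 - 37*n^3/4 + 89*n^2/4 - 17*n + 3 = (n - 6)*(n - 2)*(n - 1)*(n - 1/4)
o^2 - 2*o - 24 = (o - 6)*(o + 4)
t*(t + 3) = t^2 + 3*t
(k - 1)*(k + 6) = k^2 + 5*k - 6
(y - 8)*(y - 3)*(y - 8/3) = y^3 - 41*y^2/3 + 160*y/3 - 64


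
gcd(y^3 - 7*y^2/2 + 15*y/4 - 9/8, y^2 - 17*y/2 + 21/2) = y - 3/2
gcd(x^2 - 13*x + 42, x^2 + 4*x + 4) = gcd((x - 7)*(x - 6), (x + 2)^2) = 1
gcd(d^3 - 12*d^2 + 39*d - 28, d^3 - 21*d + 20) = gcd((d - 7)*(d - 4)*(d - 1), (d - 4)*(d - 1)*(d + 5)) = d^2 - 5*d + 4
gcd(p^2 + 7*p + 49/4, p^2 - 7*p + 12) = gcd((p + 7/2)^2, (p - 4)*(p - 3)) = 1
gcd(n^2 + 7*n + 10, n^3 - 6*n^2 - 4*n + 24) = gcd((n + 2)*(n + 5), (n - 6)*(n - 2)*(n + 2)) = n + 2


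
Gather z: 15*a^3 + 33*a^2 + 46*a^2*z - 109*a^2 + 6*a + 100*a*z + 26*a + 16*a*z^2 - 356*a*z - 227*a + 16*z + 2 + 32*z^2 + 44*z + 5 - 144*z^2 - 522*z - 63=15*a^3 - 76*a^2 - 195*a + z^2*(16*a - 112) + z*(46*a^2 - 256*a - 462) - 56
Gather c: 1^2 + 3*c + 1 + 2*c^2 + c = 2*c^2 + 4*c + 2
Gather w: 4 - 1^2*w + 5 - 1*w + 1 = 10 - 2*w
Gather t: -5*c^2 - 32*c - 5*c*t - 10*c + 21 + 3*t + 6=-5*c^2 - 42*c + t*(3 - 5*c) + 27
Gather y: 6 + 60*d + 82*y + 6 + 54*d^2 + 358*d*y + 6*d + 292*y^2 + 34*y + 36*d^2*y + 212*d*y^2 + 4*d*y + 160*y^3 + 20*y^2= 54*d^2 + 66*d + 160*y^3 + y^2*(212*d + 312) + y*(36*d^2 + 362*d + 116) + 12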